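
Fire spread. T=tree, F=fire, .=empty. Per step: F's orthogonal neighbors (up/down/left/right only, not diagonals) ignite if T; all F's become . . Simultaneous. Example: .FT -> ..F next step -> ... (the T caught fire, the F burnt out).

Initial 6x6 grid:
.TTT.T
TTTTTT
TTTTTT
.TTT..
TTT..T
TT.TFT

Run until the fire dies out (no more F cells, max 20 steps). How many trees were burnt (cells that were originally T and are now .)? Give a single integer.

Answer: 3

Derivation:
Step 1: +2 fires, +1 burnt (F count now 2)
Step 2: +1 fires, +2 burnt (F count now 1)
Step 3: +0 fires, +1 burnt (F count now 0)
Fire out after step 3
Initially T: 27, now '.': 12
Total burnt (originally-T cells now '.'): 3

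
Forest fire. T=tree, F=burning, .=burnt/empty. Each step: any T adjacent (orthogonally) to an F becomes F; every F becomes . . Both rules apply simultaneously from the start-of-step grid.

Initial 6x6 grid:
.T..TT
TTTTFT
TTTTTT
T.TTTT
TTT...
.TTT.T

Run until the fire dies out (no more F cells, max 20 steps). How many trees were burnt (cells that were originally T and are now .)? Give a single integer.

Step 1: +4 fires, +1 burnt (F count now 4)
Step 2: +5 fires, +4 burnt (F count now 5)
Step 3: +4 fires, +5 burnt (F count now 4)
Step 4: +4 fires, +4 burnt (F count now 4)
Step 5: +2 fires, +4 burnt (F count now 2)
Step 6: +3 fires, +2 burnt (F count now 3)
Step 7: +3 fires, +3 burnt (F count now 3)
Step 8: +0 fires, +3 burnt (F count now 0)
Fire out after step 8
Initially T: 26, now '.': 35
Total burnt (originally-T cells now '.'): 25

Answer: 25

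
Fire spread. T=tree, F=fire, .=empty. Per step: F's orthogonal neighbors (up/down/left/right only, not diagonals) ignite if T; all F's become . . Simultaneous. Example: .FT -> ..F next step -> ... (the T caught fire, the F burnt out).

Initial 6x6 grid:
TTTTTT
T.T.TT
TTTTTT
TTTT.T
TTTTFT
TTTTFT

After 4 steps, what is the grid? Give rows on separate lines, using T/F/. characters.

Step 1: 4 trees catch fire, 2 burn out
  TTTTTT
  T.T.TT
  TTTTTT
  TTTT.T
  TTTF.F
  TTTF.F
Step 2: 4 trees catch fire, 4 burn out
  TTTTTT
  T.T.TT
  TTTTTT
  TTTF.F
  TTF...
  TTF...
Step 3: 5 trees catch fire, 4 burn out
  TTTTTT
  T.T.TT
  TTTFTF
  TTF...
  TF....
  TF....
Step 4: 6 trees catch fire, 5 burn out
  TTTTTT
  T.T.TF
  TTF.F.
  TF....
  F.....
  F.....

TTTTTT
T.T.TF
TTF.F.
TF....
F.....
F.....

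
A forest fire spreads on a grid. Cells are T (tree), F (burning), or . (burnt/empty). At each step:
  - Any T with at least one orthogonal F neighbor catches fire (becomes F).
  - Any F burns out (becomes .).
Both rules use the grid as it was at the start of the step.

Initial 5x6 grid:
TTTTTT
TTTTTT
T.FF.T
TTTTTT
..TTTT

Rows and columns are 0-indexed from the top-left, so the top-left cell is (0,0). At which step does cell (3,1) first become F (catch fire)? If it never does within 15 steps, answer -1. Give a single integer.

Step 1: cell (3,1)='T' (+4 fires, +2 burnt)
Step 2: cell (3,1)='F' (+8 fires, +4 burnt)
  -> target ignites at step 2
Step 3: cell (3,1)='.' (+7 fires, +8 burnt)
Step 4: cell (3,1)='.' (+5 fires, +7 burnt)
Step 5: cell (3,1)='.' (+0 fires, +5 burnt)
  fire out at step 5

2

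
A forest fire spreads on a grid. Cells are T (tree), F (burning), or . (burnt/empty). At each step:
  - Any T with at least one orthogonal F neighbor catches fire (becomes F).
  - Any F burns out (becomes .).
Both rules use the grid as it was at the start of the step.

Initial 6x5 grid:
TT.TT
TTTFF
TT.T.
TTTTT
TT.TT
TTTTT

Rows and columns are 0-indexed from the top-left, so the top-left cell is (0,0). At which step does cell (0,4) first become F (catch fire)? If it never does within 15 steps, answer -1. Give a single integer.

Step 1: cell (0,4)='F' (+4 fires, +2 burnt)
  -> target ignites at step 1
Step 2: cell (0,4)='.' (+2 fires, +4 burnt)
Step 3: cell (0,4)='.' (+6 fires, +2 burnt)
Step 4: cell (0,4)='.' (+5 fires, +6 burnt)
Step 5: cell (0,4)='.' (+4 fires, +5 burnt)
Step 6: cell (0,4)='.' (+2 fires, +4 burnt)
Step 7: cell (0,4)='.' (+1 fires, +2 burnt)
Step 8: cell (0,4)='.' (+0 fires, +1 burnt)
  fire out at step 8

1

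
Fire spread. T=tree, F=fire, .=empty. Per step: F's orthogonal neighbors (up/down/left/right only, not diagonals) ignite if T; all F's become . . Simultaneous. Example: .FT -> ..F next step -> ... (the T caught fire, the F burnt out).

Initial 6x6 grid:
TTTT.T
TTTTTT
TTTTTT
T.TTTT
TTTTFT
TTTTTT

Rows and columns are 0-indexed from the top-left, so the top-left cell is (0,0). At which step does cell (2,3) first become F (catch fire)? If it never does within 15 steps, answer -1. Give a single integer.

Step 1: cell (2,3)='T' (+4 fires, +1 burnt)
Step 2: cell (2,3)='T' (+6 fires, +4 burnt)
Step 3: cell (2,3)='F' (+6 fires, +6 burnt)
  -> target ignites at step 3
Step 4: cell (2,3)='.' (+5 fires, +6 burnt)
Step 5: cell (2,3)='.' (+6 fires, +5 burnt)
Step 6: cell (2,3)='.' (+3 fires, +6 burnt)
Step 7: cell (2,3)='.' (+2 fires, +3 burnt)
Step 8: cell (2,3)='.' (+1 fires, +2 burnt)
Step 9: cell (2,3)='.' (+0 fires, +1 burnt)
  fire out at step 9

3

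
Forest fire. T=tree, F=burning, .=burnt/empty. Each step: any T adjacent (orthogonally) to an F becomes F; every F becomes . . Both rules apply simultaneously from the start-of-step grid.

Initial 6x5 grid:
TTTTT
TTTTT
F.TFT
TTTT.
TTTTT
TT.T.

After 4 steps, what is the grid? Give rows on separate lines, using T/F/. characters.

Step 1: 6 trees catch fire, 2 burn out
  TTTTT
  FTTFT
  ..F.F
  FTTF.
  TTTTT
  TT.T.
Step 2: 9 trees catch fire, 6 burn out
  FTTFT
  .FF.F
  .....
  .FF..
  FTTFT
  TT.T.
Step 3: 8 trees catch fire, 9 burn out
  .FF.F
  .....
  .....
  .....
  .FF.F
  FT.F.
Step 4: 1 trees catch fire, 8 burn out
  .....
  .....
  .....
  .....
  .....
  .F...

.....
.....
.....
.....
.....
.F...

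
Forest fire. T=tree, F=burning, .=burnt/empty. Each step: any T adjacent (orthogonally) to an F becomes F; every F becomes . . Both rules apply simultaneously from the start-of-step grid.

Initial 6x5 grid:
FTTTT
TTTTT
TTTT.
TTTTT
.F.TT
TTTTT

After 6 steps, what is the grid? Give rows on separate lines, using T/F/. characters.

Step 1: 4 trees catch fire, 2 burn out
  .FTTT
  FTTTT
  TTTT.
  TFTTT
  ...TT
  TFTTT
Step 2: 8 trees catch fire, 4 burn out
  ..FTT
  .FTTT
  FFTT.
  F.FTT
  ...TT
  F.FTT
Step 3: 5 trees catch fire, 8 burn out
  ...FT
  ..FTT
  ..FT.
  ...FT
  ...TT
  ...FT
Step 4: 6 trees catch fire, 5 burn out
  ....F
  ...FT
  ...F.
  ....F
  ...FT
  ....F
Step 5: 2 trees catch fire, 6 burn out
  .....
  ....F
  .....
  .....
  ....F
  .....
Step 6: 0 trees catch fire, 2 burn out
  .....
  .....
  .....
  .....
  .....
  .....

.....
.....
.....
.....
.....
.....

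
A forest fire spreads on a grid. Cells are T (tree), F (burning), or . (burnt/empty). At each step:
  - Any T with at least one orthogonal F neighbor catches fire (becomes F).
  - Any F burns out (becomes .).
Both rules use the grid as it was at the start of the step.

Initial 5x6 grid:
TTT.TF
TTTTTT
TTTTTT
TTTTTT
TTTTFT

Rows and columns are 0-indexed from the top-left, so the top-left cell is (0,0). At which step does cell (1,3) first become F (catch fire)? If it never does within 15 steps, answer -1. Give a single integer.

Step 1: cell (1,3)='T' (+5 fires, +2 burnt)
Step 2: cell (1,3)='T' (+6 fires, +5 burnt)
Step 3: cell (1,3)='F' (+4 fires, +6 burnt)
  -> target ignites at step 3
Step 4: cell (1,3)='.' (+4 fires, +4 burnt)
Step 5: cell (1,3)='.' (+4 fires, +4 burnt)
Step 6: cell (1,3)='.' (+3 fires, +4 burnt)
Step 7: cell (1,3)='.' (+1 fires, +3 burnt)
Step 8: cell (1,3)='.' (+0 fires, +1 burnt)
  fire out at step 8

3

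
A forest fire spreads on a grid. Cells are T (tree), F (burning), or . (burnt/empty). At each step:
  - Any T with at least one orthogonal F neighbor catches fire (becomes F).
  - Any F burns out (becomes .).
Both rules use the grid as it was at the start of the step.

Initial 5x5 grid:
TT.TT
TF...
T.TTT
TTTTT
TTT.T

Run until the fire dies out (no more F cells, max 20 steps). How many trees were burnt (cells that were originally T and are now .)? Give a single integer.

Step 1: +2 fires, +1 burnt (F count now 2)
Step 2: +2 fires, +2 burnt (F count now 2)
Step 3: +1 fires, +2 burnt (F count now 1)
Step 4: +2 fires, +1 burnt (F count now 2)
Step 5: +2 fires, +2 burnt (F count now 2)
Step 6: +3 fires, +2 burnt (F count now 3)
Step 7: +2 fires, +3 burnt (F count now 2)
Step 8: +2 fires, +2 burnt (F count now 2)
Step 9: +0 fires, +2 burnt (F count now 0)
Fire out after step 9
Initially T: 18, now '.': 23
Total burnt (originally-T cells now '.'): 16

Answer: 16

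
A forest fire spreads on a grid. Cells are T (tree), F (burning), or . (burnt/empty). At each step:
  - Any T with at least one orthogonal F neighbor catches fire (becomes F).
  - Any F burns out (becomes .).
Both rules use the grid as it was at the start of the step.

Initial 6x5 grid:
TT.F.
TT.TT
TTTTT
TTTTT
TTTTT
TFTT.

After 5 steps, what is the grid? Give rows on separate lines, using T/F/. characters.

Step 1: 4 trees catch fire, 2 burn out
  TT...
  TT.FT
  TTTTT
  TTTTT
  TFTTT
  F.FT.
Step 2: 6 trees catch fire, 4 burn out
  TT...
  TT..F
  TTTFT
  TFTTT
  F.FTT
  ...F.
Step 3: 7 trees catch fire, 6 burn out
  TT...
  TT...
  TFF.F
  F.FFT
  ...FT
  .....
Step 4: 4 trees catch fire, 7 burn out
  TT...
  TF...
  F....
  ....F
  ....F
  .....
Step 5: 2 trees catch fire, 4 burn out
  TF...
  F....
  .....
  .....
  .....
  .....

TF...
F....
.....
.....
.....
.....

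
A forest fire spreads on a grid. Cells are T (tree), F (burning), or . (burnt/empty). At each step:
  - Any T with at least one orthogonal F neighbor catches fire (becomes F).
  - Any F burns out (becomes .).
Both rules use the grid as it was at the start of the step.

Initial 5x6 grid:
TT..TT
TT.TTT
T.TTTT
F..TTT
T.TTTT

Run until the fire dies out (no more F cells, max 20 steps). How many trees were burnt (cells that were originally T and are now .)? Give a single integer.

Step 1: +2 fires, +1 burnt (F count now 2)
Step 2: +1 fires, +2 burnt (F count now 1)
Step 3: +2 fires, +1 burnt (F count now 2)
Step 4: +1 fires, +2 burnt (F count now 1)
Step 5: +0 fires, +1 burnt (F count now 0)
Fire out after step 5
Initially T: 22, now '.': 14
Total burnt (originally-T cells now '.'): 6

Answer: 6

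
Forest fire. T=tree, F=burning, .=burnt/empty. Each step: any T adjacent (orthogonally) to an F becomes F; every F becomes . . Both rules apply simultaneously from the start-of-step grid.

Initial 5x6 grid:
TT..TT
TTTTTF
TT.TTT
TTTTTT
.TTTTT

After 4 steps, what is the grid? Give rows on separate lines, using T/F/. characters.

Step 1: 3 trees catch fire, 1 burn out
  TT..TF
  TTTTF.
  TT.TTF
  TTTTTT
  .TTTTT
Step 2: 4 trees catch fire, 3 burn out
  TT..F.
  TTTF..
  TT.TF.
  TTTTTF
  .TTTTT
Step 3: 4 trees catch fire, 4 burn out
  TT....
  TTF...
  TT.F..
  TTTTF.
  .TTTTF
Step 4: 3 trees catch fire, 4 burn out
  TT....
  TF....
  TT....
  TTTF..
  .TTTF.

TT....
TF....
TT....
TTTF..
.TTTF.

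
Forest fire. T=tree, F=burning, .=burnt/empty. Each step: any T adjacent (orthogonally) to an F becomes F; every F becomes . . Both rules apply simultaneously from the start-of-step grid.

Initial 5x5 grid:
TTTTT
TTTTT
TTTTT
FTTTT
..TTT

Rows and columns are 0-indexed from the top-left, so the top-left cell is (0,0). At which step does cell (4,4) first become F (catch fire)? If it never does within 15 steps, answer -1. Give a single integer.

Step 1: cell (4,4)='T' (+2 fires, +1 burnt)
Step 2: cell (4,4)='T' (+3 fires, +2 burnt)
Step 3: cell (4,4)='T' (+5 fires, +3 burnt)
Step 4: cell (4,4)='T' (+5 fires, +5 burnt)
Step 5: cell (4,4)='F' (+4 fires, +5 burnt)
  -> target ignites at step 5
Step 6: cell (4,4)='.' (+2 fires, +4 burnt)
Step 7: cell (4,4)='.' (+1 fires, +2 burnt)
Step 8: cell (4,4)='.' (+0 fires, +1 burnt)
  fire out at step 8

5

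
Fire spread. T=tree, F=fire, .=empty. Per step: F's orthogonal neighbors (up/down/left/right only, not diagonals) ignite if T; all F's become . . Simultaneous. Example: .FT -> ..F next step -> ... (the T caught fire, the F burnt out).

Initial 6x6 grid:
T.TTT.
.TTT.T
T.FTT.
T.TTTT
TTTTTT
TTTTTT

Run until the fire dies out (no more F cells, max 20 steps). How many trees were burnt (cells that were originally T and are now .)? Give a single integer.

Step 1: +3 fires, +1 burnt (F count now 3)
Step 2: +6 fires, +3 burnt (F count now 6)
Step 3: +5 fires, +6 burnt (F count now 5)
Step 4: +6 fires, +5 burnt (F count now 6)
Step 5: +4 fires, +6 burnt (F count now 4)
Step 6: +2 fires, +4 burnt (F count now 2)
Step 7: +0 fires, +2 burnt (F count now 0)
Fire out after step 7
Initially T: 28, now '.': 34
Total burnt (originally-T cells now '.'): 26

Answer: 26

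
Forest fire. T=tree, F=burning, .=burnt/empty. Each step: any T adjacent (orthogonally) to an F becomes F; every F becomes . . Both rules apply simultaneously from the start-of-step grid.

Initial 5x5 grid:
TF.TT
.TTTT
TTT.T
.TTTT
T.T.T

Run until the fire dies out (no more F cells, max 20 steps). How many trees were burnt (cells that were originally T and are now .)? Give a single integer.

Step 1: +2 fires, +1 burnt (F count now 2)
Step 2: +2 fires, +2 burnt (F count now 2)
Step 3: +4 fires, +2 burnt (F count now 4)
Step 4: +3 fires, +4 burnt (F count now 3)
Step 5: +4 fires, +3 burnt (F count now 4)
Step 6: +1 fires, +4 burnt (F count now 1)
Step 7: +1 fires, +1 burnt (F count now 1)
Step 8: +0 fires, +1 burnt (F count now 0)
Fire out after step 8
Initially T: 18, now '.': 24
Total burnt (originally-T cells now '.'): 17

Answer: 17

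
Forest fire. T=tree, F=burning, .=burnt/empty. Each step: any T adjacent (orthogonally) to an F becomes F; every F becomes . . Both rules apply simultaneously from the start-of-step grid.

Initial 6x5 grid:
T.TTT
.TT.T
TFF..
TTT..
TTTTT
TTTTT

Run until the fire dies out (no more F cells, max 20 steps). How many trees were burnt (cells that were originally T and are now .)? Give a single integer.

Step 1: +5 fires, +2 burnt (F count now 5)
Step 2: +4 fires, +5 burnt (F count now 4)
Step 3: +5 fires, +4 burnt (F count now 5)
Step 4: +4 fires, +5 burnt (F count now 4)
Step 5: +2 fires, +4 burnt (F count now 2)
Step 6: +0 fires, +2 burnt (F count now 0)
Fire out after step 6
Initially T: 21, now '.': 29
Total burnt (originally-T cells now '.'): 20

Answer: 20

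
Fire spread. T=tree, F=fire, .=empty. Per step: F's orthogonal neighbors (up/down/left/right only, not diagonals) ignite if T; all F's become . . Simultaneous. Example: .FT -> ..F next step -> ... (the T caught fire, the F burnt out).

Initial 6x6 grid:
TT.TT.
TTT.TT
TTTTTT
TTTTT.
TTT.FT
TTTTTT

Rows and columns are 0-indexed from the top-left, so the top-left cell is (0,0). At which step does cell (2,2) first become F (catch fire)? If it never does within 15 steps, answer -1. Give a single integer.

Step 1: cell (2,2)='T' (+3 fires, +1 burnt)
Step 2: cell (2,2)='T' (+4 fires, +3 burnt)
Step 3: cell (2,2)='T' (+5 fires, +4 burnt)
Step 4: cell (2,2)='F' (+6 fires, +5 burnt)
  -> target ignites at step 4
Step 5: cell (2,2)='.' (+6 fires, +6 burnt)
Step 6: cell (2,2)='.' (+3 fires, +6 burnt)
Step 7: cell (2,2)='.' (+2 fires, +3 burnt)
Step 8: cell (2,2)='.' (+1 fires, +2 burnt)
Step 9: cell (2,2)='.' (+0 fires, +1 burnt)
  fire out at step 9

4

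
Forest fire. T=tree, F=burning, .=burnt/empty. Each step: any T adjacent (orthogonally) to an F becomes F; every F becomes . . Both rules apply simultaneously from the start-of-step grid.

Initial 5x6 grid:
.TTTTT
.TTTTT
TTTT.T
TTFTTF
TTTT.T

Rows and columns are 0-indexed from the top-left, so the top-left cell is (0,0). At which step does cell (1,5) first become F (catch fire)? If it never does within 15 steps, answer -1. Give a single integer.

Step 1: cell (1,5)='T' (+7 fires, +2 burnt)
Step 2: cell (1,5)='F' (+7 fires, +7 burnt)
  -> target ignites at step 2
Step 3: cell (1,5)='.' (+7 fires, +7 burnt)
Step 4: cell (1,5)='.' (+3 fires, +7 burnt)
Step 5: cell (1,5)='.' (+0 fires, +3 burnt)
  fire out at step 5

2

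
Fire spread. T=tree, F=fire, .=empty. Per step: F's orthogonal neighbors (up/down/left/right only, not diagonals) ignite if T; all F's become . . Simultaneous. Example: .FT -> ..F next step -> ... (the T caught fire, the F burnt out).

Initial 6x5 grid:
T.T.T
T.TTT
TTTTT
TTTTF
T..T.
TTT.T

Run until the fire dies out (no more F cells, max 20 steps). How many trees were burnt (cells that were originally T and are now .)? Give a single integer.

Answer: 21

Derivation:
Step 1: +2 fires, +1 burnt (F count now 2)
Step 2: +4 fires, +2 burnt (F count now 4)
Step 3: +4 fires, +4 burnt (F count now 4)
Step 4: +3 fires, +4 burnt (F count now 3)
Step 5: +3 fires, +3 burnt (F count now 3)
Step 6: +2 fires, +3 burnt (F count now 2)
Step 7: +2 fires, +2 burnt (F count now 2)
Step 8: +1 fires, +2 burnt (F count now 1)
Step 9: +0 fires, +1 burnt (F count now 0)
Fire out after step 9
Initially T: 22, now '.': 29
Total burnt (originally-T cells now '.'): 21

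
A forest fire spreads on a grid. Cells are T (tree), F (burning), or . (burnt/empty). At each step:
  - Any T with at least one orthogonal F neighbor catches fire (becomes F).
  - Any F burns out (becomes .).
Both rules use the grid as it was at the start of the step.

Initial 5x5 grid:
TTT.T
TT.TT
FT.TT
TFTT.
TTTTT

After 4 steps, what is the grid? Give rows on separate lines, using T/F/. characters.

Step 1: 5 trees catch fire, 2 burn out
  TTT.T
  FT.TT
  .F.TT
  F.FT.
  TFTTT
Step 2: 5 trees catch fire, 5 burn out
  FTT.T
  .F.TT
  ...TT
  ...F.
  F.FTT
Step 3: 3 trees catch fire, 5 burn out
  .FT.T
  ...TT
  ...FT
  .....
  ...FT
Step 4: 4 trees catch fire, 3 burn out
  ..F.T
  ...FT
  ....F
  .....
  ....F

..F.T
...FT
....F
.....
....F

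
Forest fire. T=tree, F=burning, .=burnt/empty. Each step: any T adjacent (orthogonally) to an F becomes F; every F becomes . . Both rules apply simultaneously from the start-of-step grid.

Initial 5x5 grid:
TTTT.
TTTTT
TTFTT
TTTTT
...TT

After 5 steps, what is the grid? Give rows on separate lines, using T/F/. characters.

Step 1: 4 trees catch fire, 1 burn out
  TTTT.
  TTFTT
  TF.FT
  TTFTT
  ...TT
Step 2: 7 trees catch fire, 4 burn out
  TTFT.
  TF.FT
  F...F
  TF.FT
  ...TT
Step 3: 7 trees catch fire, 7 burn out
  TF.F.
  F...F
  .....
  F...F
  ...FT
Step 4: 2 trees catch fire, 7 burn out
  F....
  .....
  .....
  .....
  ....F
Step 5: 0 trees catch fire, 2 burn out
  .....
  .....
  .....
  .....
  .....

.....
.....
.....
.....
.....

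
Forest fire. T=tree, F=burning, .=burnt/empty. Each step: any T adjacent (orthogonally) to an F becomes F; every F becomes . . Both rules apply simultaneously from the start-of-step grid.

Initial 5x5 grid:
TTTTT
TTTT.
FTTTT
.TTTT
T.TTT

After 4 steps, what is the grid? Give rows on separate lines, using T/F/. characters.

Step 1: 2 trees catch fire, 1 burn out
  TTTTT
  FTTT.
  .FTTT
  .TTTT
  T.TTT
Step 2: 4 trees catch fire, 2 burn out
  FTTTT
  .FTT.
  ..FTT
  .FTTT
  T.TTT
Step 3: 4 trees catch fire, 4 burn out
  .FTTT
  ..FT.
  ...FT
  ..FTT
  T.TTT
Step 4: 5 trees catch fire, 4 burn out
  ..FTT
  ...F.
  ....F
  ...FT
  T.FTT

..FTT
...F.
....F
...FT
T.FTT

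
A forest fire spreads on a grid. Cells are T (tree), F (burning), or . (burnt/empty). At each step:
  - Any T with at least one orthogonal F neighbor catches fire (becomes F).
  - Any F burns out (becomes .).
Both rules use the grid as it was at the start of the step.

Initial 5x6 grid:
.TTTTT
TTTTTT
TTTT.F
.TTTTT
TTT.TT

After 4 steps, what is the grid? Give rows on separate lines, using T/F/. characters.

Step 1: 2 trees catch fire, 1 burn out
  .TTTTT
  TTTTTF
  TTTT..
  .TTTTF
  TTT.TT
Step 2: 4 trees catch fire, 2 burn out
  .TTTTF
  TTTTF.
  TTTT..
  .TTTF.
  TTT.TF
Step 3: 4 trees catch fire, 4 burn out
  .TTTF.
  TTTF..
  TTTT..
  .TTF..
  TTT.F.
Step 4: 4 trees catch fire, 4 burn out
  .TTF..
  TTF...
  TTTF..
  .TF...
  TTT...

.TTF..
TTF...
TTTF..
.TF...
TTT...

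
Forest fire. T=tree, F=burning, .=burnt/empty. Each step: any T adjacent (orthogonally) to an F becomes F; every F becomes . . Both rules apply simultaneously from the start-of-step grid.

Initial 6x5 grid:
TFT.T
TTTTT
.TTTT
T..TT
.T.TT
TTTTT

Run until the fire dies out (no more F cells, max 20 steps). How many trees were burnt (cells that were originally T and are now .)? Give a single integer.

Answer: 22

Derivation:
Step 1: +3 fires, +1 burnt (F count now 3)
Step 2: +3 fires, +3 burnt (F count now 3)
Step 3: +2 fires, +3 burnt (F count now 2)
Step 4: +2 fires, +2 burnt (F count now 2)
Step 5: +3 fires, +2 burnt (F count now 3)
Step 6: +2 fires, +3 burnt (F count now 2)
Step 7: +2 fires, +2 burnt (F count now 2)
Step 8: +2 fires, +2 burnt (F count now 2)
Step 9: +1 fires, +2 burnt (F count now 1)
Step 10: +2 fires, +1 burnt (F count now 2)
Step 11: +0 fires, +2 burnt (F count now 0)
Fire out after step 11
Initially T: 23, now '.': 29
Total burnt (originally-T cells now '.'): 22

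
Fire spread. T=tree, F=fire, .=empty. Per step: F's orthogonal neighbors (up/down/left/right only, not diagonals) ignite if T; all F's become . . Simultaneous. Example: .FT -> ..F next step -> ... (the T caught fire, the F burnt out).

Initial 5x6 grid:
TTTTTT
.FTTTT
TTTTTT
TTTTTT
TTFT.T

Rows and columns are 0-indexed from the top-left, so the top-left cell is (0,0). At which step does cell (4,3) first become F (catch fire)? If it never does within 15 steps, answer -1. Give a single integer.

Step 1: cell (4,3)='F' (+6 fires, +2 burnt)
  -> target ignites at step 1
Step 2: cell (4,3)='.' (+8 fires, +6 burnt)
Step 3: cell (4,3)='.' (+5 fires, +8 burnt)
Step 4: cell (4,3)='.' (+4 fires, +5 burnt)
Step 5: cell (4,3)='.' (+3 fires, +4 burnt)
Step 6: cell (4,3)='.' (+0 fires, +3 burnt)
  fire out at step 6

1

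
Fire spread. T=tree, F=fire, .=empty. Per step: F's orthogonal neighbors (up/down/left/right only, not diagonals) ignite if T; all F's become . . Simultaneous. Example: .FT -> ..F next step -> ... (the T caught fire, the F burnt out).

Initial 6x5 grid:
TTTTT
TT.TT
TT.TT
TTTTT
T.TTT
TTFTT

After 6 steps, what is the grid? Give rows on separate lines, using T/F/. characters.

Step 1: 3 trees catch fire, 1 burn out
  TTTTT
  TT.TT
  TT.TT
  TTTTT
  T.FTT
  TF.FT
Step 2: 4 trees catch fire, 3 burn out
  TTTTT
  TT.TT
  TT.TT
  TTFTT
  T..FT
  F...F
Step 3: 4 trees catch fire, 4 burn out
  TTTTT
  TT.TT
  TT.TT
  TF.FT
  F...F
  .....
Step 4: 4 trees catch fire, 4 burn out
  TTTTT
  TT.TT
  TF.FT
  F...F
  .....
  .....
Step 5: 4 trees catch fire, 4 burn out
  TTTTT
  TF.FT
  F...F
  .....
  .....
  .....
Step 6: 4 trees catch fire, 4 burn out
  TFTFT
  F...F
  .....
  .....
  .....
  .....

TFTFT
F...F
.....
.....
.....
.....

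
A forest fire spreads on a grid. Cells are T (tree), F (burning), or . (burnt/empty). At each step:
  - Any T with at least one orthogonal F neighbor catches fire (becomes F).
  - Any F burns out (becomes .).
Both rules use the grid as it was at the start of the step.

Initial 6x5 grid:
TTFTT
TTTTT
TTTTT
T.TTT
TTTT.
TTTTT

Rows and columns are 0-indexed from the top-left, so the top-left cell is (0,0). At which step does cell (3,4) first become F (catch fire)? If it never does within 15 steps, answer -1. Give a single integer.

Step 1: cell (3,4)='T' (+3 fires, +1 burnt)
Step 2: cell (3,4)='T' (+5 fires, +3 burnt)
Step 3: cell (3,4)='T' (+5 fires, +5 burnt)
Step 4: cell (3,4)='T' (+4 fires, +5 burnt)
Step 5: cell (3,4)='F' (+5 fires, +4 burnt)
  -> target ignites at step 5
Step 6: cell (3,4)='.' (+3 fires, +5 burnt)
Step 7: cell (3,4)='.' (+2 fires, +3 burnt)
Step 8: cell (3,4)='.' (+0 fires, +2 burnt)
  fire out at step 8

5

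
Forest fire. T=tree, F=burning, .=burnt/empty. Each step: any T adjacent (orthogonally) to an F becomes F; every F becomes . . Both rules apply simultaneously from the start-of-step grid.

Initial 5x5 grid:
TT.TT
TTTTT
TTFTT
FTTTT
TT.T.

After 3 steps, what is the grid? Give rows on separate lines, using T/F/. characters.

Step 1: 7 trees catch fire, 2 burn out
  TT.TT
  TTFTT
  FF.FT
  .FFTT
  FT.T.
Step 2: 6 trees catch fire, 7 burn out
  TT.TT
  FF.FT
  ....F
  ...FT
  .F.T.
Step 3: 6 trees catch fire, 6 burn out
  FF.FT
  ....F
  .....
  ....F
  ...F.

FF.FT
....F
.....
....F
...F.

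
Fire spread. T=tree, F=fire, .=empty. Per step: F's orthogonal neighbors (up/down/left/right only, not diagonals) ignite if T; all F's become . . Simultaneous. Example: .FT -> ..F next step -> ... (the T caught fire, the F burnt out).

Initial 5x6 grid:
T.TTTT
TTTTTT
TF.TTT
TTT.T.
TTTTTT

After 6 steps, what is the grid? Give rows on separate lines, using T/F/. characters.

Step 1: 3 trees catch fire, 1 burn out
  T.TTTT
  TFTTTT
  F..TTT
  TFT.T.
  TTTTTT
Step 2: 5 trees catch fire, 3 burn out
  T.TTTT
  F.FTTT
  ...TTT
  F.F.T.
  TFTTTT
Step 3: 5 trees catch fire, 5 burn out
  F.FTTT
  ...FTT
  ...TTT
  ....T.
  F.FTTT
Step 4: 4 trees catch fire, 5 burn out
  ...FTT
  ....FT
  ...FTT
  ....T.
  ...FTT
Step 5: 4 trees catch fire, 4 burn out
  ....FT
  .....F
  ....FT
  ....T.
  ....FT
Step 6: 4 trees catch fire, 4 burn out
  .....F
  ......
  .....F
  ....F.
  .....F

.....F
......
.....F
....F.
.....F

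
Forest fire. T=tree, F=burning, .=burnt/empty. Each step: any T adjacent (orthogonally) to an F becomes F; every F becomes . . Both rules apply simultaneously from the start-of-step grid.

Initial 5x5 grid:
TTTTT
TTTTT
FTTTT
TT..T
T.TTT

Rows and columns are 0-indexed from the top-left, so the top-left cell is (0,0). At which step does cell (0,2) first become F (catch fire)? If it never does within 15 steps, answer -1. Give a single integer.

Step 1: cell (0,2)='T' (+3 fires, +1 burnt)
Step 2: cell (0,2)='T' (+5 fires, +3 burnt)
Step 3: cell (0,2)='T' (+3 fires, +5 burnt)
Step 4: cell (0,2)='F' (+3 fires, +3 burnt)
  -> target ignites at step 4
Step 5: cell (0,2)='.' (+3 fires, +3 burnt)
Step 6: cell (0,2)='.' (+2 fires, +3 burnt)
Step 7: cell (0,2)='.' (+1 fires, +2 burnt)
Step 8: cell (0,2)='.' (+1 fires, +1 burnt)
Step 9: cell (0,2)='.' (+0 fires, +1 burnt)
  fire out at step 9

4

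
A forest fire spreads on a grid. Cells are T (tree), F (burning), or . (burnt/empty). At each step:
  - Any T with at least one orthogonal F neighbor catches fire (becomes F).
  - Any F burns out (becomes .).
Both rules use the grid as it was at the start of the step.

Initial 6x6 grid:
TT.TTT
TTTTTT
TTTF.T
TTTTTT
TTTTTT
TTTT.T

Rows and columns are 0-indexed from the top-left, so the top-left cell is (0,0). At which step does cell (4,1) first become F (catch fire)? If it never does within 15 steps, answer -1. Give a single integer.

Step 1: cell (4,1)='T' (+3 fires, +1 burnt)
Step 2: cell (4,1)='T' (+7 fires, +3 burnt)
Step 3: cell (4,1)='T' (+9 fires, +7 burnt)
Step 4: cell (4,1)='F' (+8 fires, +9 burnt)
  -> target ignites at step 4
Step 5: cell (4,1)='.' (+4 fires, +8 burnt)
Step 6: cell (4,1)='.' (+1 fires, +4 burnt)
Step 7: cell (4,1)='.' (+0 fires, +1 burnt)
  fire out at step 7

4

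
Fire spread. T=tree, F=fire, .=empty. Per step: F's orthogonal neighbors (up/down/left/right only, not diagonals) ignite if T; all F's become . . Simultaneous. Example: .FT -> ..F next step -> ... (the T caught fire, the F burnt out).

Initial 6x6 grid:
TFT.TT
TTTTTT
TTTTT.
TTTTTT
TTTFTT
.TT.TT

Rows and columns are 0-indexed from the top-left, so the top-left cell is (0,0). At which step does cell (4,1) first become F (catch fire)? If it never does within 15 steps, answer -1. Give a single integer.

Step 1: cell (4,1)='T' (+6 fires, +2 burnt)
Step 2: cell (4,1)='F' (+10 fires, +6 burnt)
  -> target ignites at step 2
Step 3: cell (4,1)='.' (+9 fires, +10 burnt)
Step 4: cell (4,1)='.' (+2 fires, +9 burnt)
Step 5: cell (4,1)='.' (+2 fires, +2 burnt)
Step 6: cell (4,1)='.' (+1 fires, +2 burnt)
Step 7: cell (4,1)='.' (+0 fires, +1 burnt)
  fire out at step 7

2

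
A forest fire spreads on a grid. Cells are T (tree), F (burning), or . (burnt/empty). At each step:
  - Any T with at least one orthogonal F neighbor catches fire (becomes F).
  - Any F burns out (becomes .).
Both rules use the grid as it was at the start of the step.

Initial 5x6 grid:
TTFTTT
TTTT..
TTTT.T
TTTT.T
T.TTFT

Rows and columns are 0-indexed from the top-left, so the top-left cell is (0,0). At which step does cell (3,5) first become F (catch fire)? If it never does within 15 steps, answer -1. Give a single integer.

Step 1: cell (3,5)='T' (+5 fires, +2 burnt)
Step 2: cell (3,5)='F' (+8 fires, +5 burnt)
  -> target ignites at step 2
Step 3: cell (3,5)='.' (+6 fires, +8 burnt)
Step 4: cell (3,5)='.' (+2 fires, +6 burnt)
Step 5: cell (3,5)='.' (+1 fires, +2 burnt)
Step 6: cell (3,5)='.' (+1 fires, +1 burnt)
Step 7: cell (3,5)='.' (+0 fires, +1 burnt)
  fire out at step 7

2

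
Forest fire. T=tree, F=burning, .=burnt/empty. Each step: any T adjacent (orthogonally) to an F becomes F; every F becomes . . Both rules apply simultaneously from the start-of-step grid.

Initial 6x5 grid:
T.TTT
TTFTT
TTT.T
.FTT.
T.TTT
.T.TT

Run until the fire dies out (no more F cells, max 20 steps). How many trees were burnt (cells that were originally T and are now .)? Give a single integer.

Step 1: +6 fires, +2 burnt (F count now 6)
Step 2: +6 fires, +6 burnt (F count now 6)
Step 3: +4 fires, +6 burnt (F count now 4)
Step 4: +2 fires, +4 burnt (F count now 2)
Step 5: +1 fires, +2 burnt (F count now 1)
Step 6: +0 fires, +1 burnt (F count now 0)
Fire out after step 6
Initially T: 21, now '.': 28
Total burnt (originally-T cells now '.'): 19

Answer: 19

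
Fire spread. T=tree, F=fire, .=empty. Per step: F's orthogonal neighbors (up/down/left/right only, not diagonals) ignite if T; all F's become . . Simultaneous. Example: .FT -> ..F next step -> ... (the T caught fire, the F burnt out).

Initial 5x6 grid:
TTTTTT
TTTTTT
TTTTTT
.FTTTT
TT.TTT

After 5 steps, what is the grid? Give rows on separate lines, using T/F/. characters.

Step 1: 3 trees catch fire, 1 burn out
  TTTTTT
  TTTTTT
  TFTTTT
  ..FTTT
  TF.TTT
Step 2: 5 trees catch fire, 3 burn out
  TTTTTT
  TFTTTT
  F.FTTT
  ...FTT
  F..TTT
Step 3: 6 trees catch fire, 5 burn out
  TFTTTT
  F.FTTT
  ...FTT
  ....FT
  ...FTT
Step 4: 6 trees catch fire, 6 burn out
  F.FTTT
  ...FTT
  ....FT
  .....F
  ....FT
Step 5: 4 trees catch fire, 6 burn out
  ...FTT
  ....FT
  .....F
  ......
  .....F

...FTT
....FT
.....F
......
.....F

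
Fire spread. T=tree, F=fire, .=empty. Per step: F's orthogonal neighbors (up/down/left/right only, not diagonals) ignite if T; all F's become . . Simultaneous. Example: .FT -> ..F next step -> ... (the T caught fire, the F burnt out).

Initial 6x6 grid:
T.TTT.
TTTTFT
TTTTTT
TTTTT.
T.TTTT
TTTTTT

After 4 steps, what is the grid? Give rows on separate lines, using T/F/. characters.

Step 1: 4 trees catch fire, 1 burn out
  T.TTF.
  TTTF.F
  TTTTFT
  TTTTT.
  T.TTTT
  TTTTTT
Step 2: 5 trees catch fire, 4 burn out
  T.TF..
  TTF...
  TTTF.F
  TTTTF.
  T.TTTT
  TTTTTT
Step 3: 5 trees catch fire, 5 burn out
  T.F...
  TF....
  TTF...
  TTTF..
  T.TTFT
  TTTTTT
Step 4: 6 trees catch fire, 5 burn out
  T.....
  F.....
  TF....
  TTF...
  T.TF.F
  TTTTFT

T.....
F.....
TF....
TTF...
T.TF.F
TTTTFT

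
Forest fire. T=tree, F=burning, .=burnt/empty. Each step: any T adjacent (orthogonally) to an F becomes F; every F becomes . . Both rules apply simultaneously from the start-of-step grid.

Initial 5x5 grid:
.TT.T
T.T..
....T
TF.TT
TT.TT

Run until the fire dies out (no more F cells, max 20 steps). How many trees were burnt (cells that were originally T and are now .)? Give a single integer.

Step 1: +2 fires, +1 burnt (F count now 2)
Step 2: +1 fires, +2 burnt (F count now 1)
Step 3: +0 fires, +1 burnt (F count now 0)
Fire out after step 3
Initially T: 13, now '.': 15
Total burnt (originally-T cells now '.'): 3

Answer: 3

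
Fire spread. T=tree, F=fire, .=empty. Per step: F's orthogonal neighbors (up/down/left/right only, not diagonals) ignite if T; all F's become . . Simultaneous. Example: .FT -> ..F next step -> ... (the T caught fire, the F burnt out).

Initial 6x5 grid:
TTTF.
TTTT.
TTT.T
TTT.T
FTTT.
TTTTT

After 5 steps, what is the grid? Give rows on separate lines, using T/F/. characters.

Step 1: 5 trees catch fire, 2 burn out
  TTF..
  TTTF.
  TTT.T
  FTT.T
  .FTT.
  FTTTT
Step 2: 6 trees catch fire, 5 burn out
  TF...
  TTF..
  FTT.T
  .FT.T
  ..FT.
  .FTTT
Step 3: 8 trees catch fire, 6 burn out
  F....
  FF...
  .FF.T
  ..F.T
  ...F.
  ..FTT
Step 4: 1 trees catch fire, 8 burn out
  .....
  .....
  ....T
  ....T
  .....
  ...FT
Step 5: 1 trees catch fire, 1 burn out
  .....
  .....
  ....T
  ....T
  .....
  ....F

.....
.....
....T
....T
.....
....F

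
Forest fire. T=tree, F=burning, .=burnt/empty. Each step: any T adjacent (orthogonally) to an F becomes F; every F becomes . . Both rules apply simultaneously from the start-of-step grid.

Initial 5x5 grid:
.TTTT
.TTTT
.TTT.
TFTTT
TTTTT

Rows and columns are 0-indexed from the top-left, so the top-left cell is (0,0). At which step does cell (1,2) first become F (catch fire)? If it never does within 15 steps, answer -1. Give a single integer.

Step 1: cell (1,2)='T' (+4 fires, +1 burnt)
Step 2: cell (1,2)='T' (+5 fires, +4 burnt)
Step 3: cell (1,2)='F' (+5 fires, +5 burnt)
  -> target ignites at step 3
Step 4: cell (1,2)='.' (+3 fires, +5 burnt)
Step 5: cell (1,2)='.' (+2 fires, +3 burnt)
Step 6: cell (1,2)='.' (+1 fires, +2 burnt)
Step 7: cell (1,2)='.' (+0 fires, +1 burnt)
  fire out at step 7

3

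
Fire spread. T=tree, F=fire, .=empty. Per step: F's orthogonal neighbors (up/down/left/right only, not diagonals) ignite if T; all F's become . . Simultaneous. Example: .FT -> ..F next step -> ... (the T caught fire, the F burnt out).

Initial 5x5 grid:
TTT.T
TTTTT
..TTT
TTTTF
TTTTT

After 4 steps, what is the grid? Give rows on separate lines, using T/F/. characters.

Step 1: 3 trees catch fire, 1 burn out
  TTT.T
  TTTTT
  ..TTF
  TTTF.
  TTTTF
Step 2: 4 trees catch fire, 3 burn out
  TTT.T
  TTTTF
  ..TF.
  TTF..
  TTTF.
Step 3: 5 trees catch fire, 4 burn out
  TTT.F
  TTTF.
  ..F..
  TF...
  TTF..
Step 4: 3 trees catch fire, 5 burn out
  TTT..
  TTF..
  .....
  F....
  TF...

TTT..
TTF..
.....
F....
TF...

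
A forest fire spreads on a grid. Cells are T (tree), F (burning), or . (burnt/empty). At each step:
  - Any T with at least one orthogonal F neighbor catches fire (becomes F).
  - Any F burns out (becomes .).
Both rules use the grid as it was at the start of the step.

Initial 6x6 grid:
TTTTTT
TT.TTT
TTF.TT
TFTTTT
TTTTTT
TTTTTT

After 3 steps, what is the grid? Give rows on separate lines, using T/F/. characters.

Step 1: 4 trees catch fire, 2 burn out
  TTTTTT
  TT.TTT
  TF..TT
  F.FTTT
  TFTTTT
  TTTTTT
Step 2: 6 trees catch fire, 4 burn out
  TTTTTT
  TF.TTT
  F...TT
  ...FTT
  F.FTTT
  TFTTTT
Step 3: 6 trees catch fire, 6 burn out
  TFTTTT
  F..TTT
  ....TT
  ....FT
  ...FTT
  F.FTTT

TFTTTT
F..TTT
....TT
....FT
...FTT
F.FTTT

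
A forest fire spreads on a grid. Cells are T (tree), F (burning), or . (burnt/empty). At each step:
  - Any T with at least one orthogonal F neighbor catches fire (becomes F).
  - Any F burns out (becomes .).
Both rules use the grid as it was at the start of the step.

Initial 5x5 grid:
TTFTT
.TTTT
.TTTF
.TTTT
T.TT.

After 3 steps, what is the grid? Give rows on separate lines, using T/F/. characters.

Step 1: 6 trees catch fire, 2 burn out
  TF.FT
  .TFTF
  .TTF.
  .TTTF
  T.TT.
Step 2: 6 trees catch fire, 6 burn out
  F...F
  .F.F.
  .TF..
  .TTF.
  T.TT.
Step 3: 3 trees catch fire, 6 burn out
  .....
  .....
  .F...
  .TF..
  T.TF.

.....
.....
.F...
.TF..
T.TF.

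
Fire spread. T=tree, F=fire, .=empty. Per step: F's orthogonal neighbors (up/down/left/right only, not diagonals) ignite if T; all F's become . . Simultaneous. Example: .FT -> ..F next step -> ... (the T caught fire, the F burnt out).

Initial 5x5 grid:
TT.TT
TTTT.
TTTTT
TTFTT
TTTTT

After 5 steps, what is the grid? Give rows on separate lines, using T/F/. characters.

Step 1: 4 trees catch fire, 1 burn out
  TT.TT
  TTTT.
  TTFTT
  TF.FT
  TTFTT
Step 2: 7 trees catch fire, 4 burn out
  TT.TT
  TTFT.
  TF.FT
  F...F
  TF.FT
Step 3: 6 trees catch fire, 7 burn out
  TT.TT
  TF.F.
  F...F
  .....
  F...F
Step 4: 3 trees catch fire, 6 burn out
  TF.FT
  F....
  .....
  .....
  .....
Step 5: 2 trees catch fire, 3 burn out
  F...F
  .....
  .....
  .....
  .....

F...F
.....
.....
.....
.....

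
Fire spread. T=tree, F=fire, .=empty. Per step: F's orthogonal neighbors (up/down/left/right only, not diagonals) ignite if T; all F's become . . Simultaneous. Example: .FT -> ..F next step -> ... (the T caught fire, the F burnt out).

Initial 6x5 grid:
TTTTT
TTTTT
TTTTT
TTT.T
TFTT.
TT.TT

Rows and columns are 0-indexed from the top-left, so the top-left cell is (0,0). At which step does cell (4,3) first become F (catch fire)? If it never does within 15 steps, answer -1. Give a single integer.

Step 1: cell (4,3)='T' (+4 fires, +1 burnt)
Step 2: cell (4,3)='F' (+5 fires, +4 burnt)
  -> target ignites at step 2
Step 3: cell (4,3)='.' (+4 fires, +5 burnt)
Step 4: cell (4,3)='.' (+5 fires, +4 burnt)
Step 5: cell (4,3)='.' (+4 fires, +5 burnt)
Step 6: cell (4,3)='.' (+3 fires, +4 burnt)
Step 7: cell (4,3)='.' (+1 fires, +3 burnt)
Step 8: cell (4,3)='.' (+0 fires, +1 burnt)
  fire out at step 8

2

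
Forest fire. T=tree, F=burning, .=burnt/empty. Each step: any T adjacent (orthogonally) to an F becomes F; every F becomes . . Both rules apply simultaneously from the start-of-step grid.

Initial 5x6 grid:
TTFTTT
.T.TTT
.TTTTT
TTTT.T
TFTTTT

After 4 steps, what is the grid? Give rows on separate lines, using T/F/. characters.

Step 1: 5 trees catch fire, 2 burn out
  TF.FTT
  .T.TTT
  .TTTTT
  TFTT.T
  F.FTTT
Step 2: 8 trees catch fire, 5 burn out
  F...FT
  .F.FTT
  .FTTTT
  F.FT.T
  ...FTT
Step 3: 6 trees catch fire, 8 burn out
  .....F
  ....FT
  ..FFTT
  ...F.T
  ....FT
Step 4: 3 trees catch fire, 6 burn out
  ......
  .....F
  ....FT
  .....T
  .....F

......
.....F
....FT
.....T
.....F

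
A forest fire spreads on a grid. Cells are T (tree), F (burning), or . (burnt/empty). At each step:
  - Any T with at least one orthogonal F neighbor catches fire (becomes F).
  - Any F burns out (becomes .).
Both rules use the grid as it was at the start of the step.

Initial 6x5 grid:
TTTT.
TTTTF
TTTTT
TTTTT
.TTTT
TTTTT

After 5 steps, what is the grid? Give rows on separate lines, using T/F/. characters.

Step 1: 2 trees catch fire, 1 burn out
  TTTT.
  TTTF.
  TTTTF
  TTTTT
  .TTTT
  TTTTT
Step 2: 4 trees catch fire, 2 burn out
  TTTF.
  TTF..
  TTTF.
  TTTTF
  .TTTT
  TTTTT
Step 3: 5 trees catch fire, 4 burn out
  TTF..
  TF...
  TTF..
  TTTF.
  .TTTF
  TTTTT
Step 4: 6 trees catch fire, 5 burn out
  TF...
  F....
  TF...
  TTF..
  .TTF.
  TTTTF
Step 5: 5 trees catch fire, 6 burn out
  F....
  .....
  F....
  TF...
  .TF..
  TTTF.

F....
.....
F....
TF...
.TF..
TTTF.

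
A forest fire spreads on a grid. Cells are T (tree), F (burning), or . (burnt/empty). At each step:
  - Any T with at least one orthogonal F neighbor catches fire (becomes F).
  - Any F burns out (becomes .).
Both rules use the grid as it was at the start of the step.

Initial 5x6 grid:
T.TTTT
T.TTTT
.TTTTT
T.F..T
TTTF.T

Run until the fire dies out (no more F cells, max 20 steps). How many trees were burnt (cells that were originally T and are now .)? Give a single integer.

Answer: 19

Derivation:
Step 1: +2 fires, +2 burnt (F count now 2)
Step 2: +4 fires, +2 burnt (F count now 4)
Step 3: +4 fires, +4 burnt (F count now 4)
Step 4: +4 fires, +4 burnt (F count now 4)
Step 5: +3 fires, +4 burnt (F count now 3)
Step 6: +2 fires, +3 burnt (F count now 2)
Step 7: +0 fires, +2 burnt (F count now 0)
Fire out after step 7
Initially T: 21, now '.': 28
Total burnt (originally-T cells now '.'): 19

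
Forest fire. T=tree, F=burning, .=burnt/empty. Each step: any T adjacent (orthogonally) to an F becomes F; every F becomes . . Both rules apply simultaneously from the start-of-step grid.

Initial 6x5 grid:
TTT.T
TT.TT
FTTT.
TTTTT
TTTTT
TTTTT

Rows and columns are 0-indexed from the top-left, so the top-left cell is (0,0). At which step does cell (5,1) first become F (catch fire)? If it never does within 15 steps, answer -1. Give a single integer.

Step 1: cell (5,1)='T' (+3 fires, +1 burnt)
Step 2: cell (5,1)='T' (+5 fires, +3 burnt)
Step 3: cell (5,1)='T' (+5 fires, +5 burnt)
Step 4: cell (5,1)='F' (+5 fires, +5 burnt)
  -> target ignites at step 4
Step 5: cell (5,1)='.' (+4 fires, +5 burnt)
Step 6: cell (5,1)='.' (+3 fires, +4 burnt)
Step 7: cell (5,1)='.' (+1 fires, +3 burnt)
Step 8: cell (5,1)='.' (+0 fires, +1 burnt)
  fire out at step 8

4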